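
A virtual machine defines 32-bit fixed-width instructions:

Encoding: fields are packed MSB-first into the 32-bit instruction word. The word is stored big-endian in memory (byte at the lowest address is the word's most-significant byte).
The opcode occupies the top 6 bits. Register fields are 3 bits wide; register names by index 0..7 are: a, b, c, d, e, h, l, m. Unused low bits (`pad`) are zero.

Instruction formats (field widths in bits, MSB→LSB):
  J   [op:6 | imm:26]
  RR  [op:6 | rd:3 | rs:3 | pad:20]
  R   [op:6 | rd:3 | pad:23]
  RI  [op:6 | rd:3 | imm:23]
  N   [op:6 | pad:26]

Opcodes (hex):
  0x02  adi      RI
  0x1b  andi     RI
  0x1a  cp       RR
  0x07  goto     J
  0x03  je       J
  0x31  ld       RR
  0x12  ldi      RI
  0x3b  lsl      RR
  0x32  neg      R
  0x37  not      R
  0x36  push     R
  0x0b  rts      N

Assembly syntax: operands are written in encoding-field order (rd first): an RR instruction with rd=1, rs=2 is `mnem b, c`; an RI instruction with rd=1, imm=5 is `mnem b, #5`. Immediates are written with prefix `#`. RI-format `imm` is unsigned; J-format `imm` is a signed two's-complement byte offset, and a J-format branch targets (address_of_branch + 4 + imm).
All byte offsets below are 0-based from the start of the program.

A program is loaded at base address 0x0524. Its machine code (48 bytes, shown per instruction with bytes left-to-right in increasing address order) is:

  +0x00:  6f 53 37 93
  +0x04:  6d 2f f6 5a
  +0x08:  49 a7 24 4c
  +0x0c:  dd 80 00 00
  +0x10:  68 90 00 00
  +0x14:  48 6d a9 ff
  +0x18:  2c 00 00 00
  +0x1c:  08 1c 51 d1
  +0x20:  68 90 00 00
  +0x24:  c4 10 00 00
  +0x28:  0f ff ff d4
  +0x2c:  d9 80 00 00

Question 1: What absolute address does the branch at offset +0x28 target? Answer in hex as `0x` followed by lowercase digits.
off 0x28: read 0f ff ff d4 as big → 0x0fffffd4
  top 6b → 0x3 → je [J]
  imm@[25:0]=0x3ffffd4 (s26→-44) ⇒ #-44
  target = base 0x0524 + off 0x28 + 4 + imm -44 = 0x0524

0x0524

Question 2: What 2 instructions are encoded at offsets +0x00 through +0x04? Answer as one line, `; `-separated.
andi l, #5453715; andi c, #3143258

off 0x00: read 6f 53 37 93 as big → 0x6f533793
  top 6b → 0x1b → andi [RI]
  [25:23] rd=6 = l
  [22:0] imm=5453715 = #5453715
off 0x04: read 6d 2f f6 5a as big → 0x6d2ff65a
  top 6b → 0x1b → andi [RI]
  [25:23] rd=2 = c
  [22:0] imm=3143258 = #3143258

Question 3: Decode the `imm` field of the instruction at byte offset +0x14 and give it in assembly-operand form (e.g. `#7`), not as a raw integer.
#7186943

@+14  big-endian(48 6d a9 ff) = 0x486da9ff
  op=0x486da9ff>>26=0x12 ⇒ ldi (RI)
  rd@[25:23]=0x0 ⇒ a
  imm@[22:0]=0x6da9ff ⇒ #7186943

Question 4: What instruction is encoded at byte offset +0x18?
rts

@+18  big-endian(2c 00 00 00) = 0x2c000000
  opcode bits[31:26]=0xb: rts/N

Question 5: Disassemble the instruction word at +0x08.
[08] 49 a7 24 4c → 0x49a7244c
  op=0x49a7244c>>26=0x12 ⇒ ldi (RI)
  [25:23] rd=3 = d
  [22:0] imm=2565196 = #2565196

ldi d, #2565196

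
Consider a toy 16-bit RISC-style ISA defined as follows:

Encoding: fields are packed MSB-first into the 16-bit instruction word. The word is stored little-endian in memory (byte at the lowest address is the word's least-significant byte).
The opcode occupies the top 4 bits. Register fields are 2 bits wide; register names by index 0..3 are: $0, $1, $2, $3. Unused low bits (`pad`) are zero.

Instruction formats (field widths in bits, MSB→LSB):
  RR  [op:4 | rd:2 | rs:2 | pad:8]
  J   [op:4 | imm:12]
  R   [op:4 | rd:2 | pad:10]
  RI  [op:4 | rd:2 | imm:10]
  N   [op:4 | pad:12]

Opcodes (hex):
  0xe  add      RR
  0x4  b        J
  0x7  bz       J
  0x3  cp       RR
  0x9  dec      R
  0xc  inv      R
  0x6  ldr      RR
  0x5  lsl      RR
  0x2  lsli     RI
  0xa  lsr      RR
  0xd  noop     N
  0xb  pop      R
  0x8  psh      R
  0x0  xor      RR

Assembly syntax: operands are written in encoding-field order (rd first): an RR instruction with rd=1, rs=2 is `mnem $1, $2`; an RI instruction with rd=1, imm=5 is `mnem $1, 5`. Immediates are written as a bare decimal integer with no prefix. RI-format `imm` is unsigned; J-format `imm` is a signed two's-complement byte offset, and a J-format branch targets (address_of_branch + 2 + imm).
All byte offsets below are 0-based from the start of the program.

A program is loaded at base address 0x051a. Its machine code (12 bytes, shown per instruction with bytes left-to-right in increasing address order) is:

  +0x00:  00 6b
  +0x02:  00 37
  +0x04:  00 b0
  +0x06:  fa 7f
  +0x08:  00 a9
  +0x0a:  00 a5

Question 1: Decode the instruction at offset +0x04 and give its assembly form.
pop $0

[04] 00 b0 → 0xb000
  op=0xb000>>12=0xb ⇒ pop (R)
  [11:10] rd=0 = $0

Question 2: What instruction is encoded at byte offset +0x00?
+0x00: 00 6b ⇒ word 0x6b00 (little)
  op=0x6b00>>12=0x6 ⇒ ldr (RR)
  [11:10] rd=2 = $2
  [9:8] rs=3 = $3

ldr $2, $3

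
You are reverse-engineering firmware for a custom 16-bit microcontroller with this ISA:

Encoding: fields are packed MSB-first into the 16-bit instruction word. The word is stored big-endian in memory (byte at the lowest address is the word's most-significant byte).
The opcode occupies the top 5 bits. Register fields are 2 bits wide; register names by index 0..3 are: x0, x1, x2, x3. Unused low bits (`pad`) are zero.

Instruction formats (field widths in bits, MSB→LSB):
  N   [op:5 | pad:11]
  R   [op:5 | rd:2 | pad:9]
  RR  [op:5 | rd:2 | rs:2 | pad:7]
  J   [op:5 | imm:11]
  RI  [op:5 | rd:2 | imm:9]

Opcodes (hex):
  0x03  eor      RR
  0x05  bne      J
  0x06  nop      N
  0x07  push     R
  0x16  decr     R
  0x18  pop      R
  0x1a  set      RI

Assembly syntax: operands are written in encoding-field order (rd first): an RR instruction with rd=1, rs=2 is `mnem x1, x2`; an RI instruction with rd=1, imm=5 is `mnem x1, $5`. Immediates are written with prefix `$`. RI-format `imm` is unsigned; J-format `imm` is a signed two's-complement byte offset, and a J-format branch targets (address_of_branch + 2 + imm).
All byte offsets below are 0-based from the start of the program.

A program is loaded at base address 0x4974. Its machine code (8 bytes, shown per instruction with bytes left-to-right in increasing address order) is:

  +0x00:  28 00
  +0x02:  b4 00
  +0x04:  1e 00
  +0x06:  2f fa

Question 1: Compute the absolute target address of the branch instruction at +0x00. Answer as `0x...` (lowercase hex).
0x4976

@+00  big-endian(28 00) = 0x2800
  op=0x2800>>11=0x5 ⇒ bne (J)
  imm: (w>>0)&0x7ff=0x0 → $0
  target = base 0x4974 + off 0x00 + 2 + imm 0 = 0x4976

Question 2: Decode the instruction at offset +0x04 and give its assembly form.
[04] 1e 00 → 0x1e00
  opcode bits[15:11]=0x3: eor/RR
  [10:9] rd=3 = x3
  [8:7] rs=0 = x0

eor x3, x0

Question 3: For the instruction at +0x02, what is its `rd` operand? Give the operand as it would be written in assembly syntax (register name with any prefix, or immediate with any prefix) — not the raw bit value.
+0x02: b4 00 ⇒ word 0xb400 (big)
  opcode bits[15:11]=0x16: decr/R
  rd@[10:9]=0x2 ⇒ x2

x2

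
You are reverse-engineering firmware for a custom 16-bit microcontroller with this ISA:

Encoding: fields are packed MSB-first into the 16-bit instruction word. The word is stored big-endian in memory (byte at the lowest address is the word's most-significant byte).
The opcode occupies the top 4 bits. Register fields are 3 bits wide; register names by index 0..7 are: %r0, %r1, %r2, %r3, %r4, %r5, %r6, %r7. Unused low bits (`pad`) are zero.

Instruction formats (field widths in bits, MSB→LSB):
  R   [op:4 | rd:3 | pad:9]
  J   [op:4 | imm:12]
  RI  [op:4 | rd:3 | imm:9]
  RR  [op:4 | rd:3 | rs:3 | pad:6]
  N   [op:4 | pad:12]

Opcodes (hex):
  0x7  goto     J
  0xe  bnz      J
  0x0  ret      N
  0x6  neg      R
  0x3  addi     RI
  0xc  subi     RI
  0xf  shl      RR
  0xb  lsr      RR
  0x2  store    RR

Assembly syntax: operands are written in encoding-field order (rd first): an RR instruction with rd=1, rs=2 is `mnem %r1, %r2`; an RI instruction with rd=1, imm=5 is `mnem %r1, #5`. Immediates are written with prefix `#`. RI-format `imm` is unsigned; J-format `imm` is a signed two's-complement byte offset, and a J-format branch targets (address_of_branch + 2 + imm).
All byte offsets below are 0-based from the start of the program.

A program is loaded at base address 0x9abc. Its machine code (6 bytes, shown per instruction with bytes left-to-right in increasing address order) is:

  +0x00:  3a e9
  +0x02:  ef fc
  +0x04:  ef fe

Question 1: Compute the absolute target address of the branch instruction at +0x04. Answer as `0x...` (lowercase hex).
0x9ac0

off 0x04: read ef fe as big → 0xeffe
  op=0xeffe>>12=0xe ⇒ bnz (J)
  imm: (w>>0)&0xfff=0xffe (s12→-2) → #-2
  target = base 0x9abc + off 0x04 + 2 + imm -2 = 0x9ac0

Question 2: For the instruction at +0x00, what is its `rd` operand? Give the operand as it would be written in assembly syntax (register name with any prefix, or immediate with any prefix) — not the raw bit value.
off 0x00: read 3a e9 as big → 0x3ae9
  op=0x3ae9>>12=0x3 ⇒ addi (RI)
  rd: (w>>9)&0x7=0x5 → %r5
  imm: (w>>0)&0x1ff=0xe9 → #233

%r5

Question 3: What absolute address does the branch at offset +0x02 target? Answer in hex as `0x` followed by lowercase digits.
0x9abc

off 0x02: read ef fc as big → 0xeffc
  op=0xeffc>>12=0xe ⇒ bnz (J)
  imm: (w>>0)&0xfff=0xffc (s12→-4) → #-4
  target = base 0x9abc + off 0x02 + 2 + imm -4 = 0x9abc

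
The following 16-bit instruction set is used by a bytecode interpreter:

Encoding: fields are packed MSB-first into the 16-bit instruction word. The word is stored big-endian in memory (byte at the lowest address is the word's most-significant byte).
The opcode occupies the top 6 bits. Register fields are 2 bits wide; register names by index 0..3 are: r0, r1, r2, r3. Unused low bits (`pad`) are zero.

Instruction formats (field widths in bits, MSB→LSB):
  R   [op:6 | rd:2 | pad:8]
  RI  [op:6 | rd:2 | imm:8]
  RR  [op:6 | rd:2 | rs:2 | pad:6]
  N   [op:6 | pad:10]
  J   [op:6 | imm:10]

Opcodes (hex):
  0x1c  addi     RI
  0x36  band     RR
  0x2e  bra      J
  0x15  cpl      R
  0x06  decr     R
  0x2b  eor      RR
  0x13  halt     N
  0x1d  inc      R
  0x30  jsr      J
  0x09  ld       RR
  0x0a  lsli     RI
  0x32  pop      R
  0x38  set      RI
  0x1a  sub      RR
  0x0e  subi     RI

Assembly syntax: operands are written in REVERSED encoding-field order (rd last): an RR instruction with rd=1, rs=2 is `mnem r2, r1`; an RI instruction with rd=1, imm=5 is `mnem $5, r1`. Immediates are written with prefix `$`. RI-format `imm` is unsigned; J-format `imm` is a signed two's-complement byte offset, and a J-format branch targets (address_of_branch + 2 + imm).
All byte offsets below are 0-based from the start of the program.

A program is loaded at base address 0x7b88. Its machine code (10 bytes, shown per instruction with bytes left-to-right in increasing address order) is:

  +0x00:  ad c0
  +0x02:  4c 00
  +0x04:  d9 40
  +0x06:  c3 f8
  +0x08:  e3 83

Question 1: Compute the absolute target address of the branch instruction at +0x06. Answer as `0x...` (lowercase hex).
+0x06: c3 f8 ⇒ word 0xc3f8 (big)
  top 6b → 0x30 → jsr [J]
  [9:0] imm=1016 (s10→-8) = $-8
  target = base 0x7b88 + off 0x06 + 2 + imm -8 = 0x7b88

0x7b88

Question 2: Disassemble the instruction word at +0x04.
@+04  big-endian(d9 40) = 0xd940
  top 6b → 0x36 → band [RR]
  rd@[9:8]=0x1 ⇒ r1
  rs@[7:6]=0x1 ⇒ r1

band r1, r1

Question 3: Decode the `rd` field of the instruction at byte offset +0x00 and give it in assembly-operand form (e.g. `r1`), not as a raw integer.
r1

[00] ad c0 → 0xadc0
  top 6b → 0x2b → eor [RR]
  [9:8] rd=1 = r1
  [7:6] rs=3 = r3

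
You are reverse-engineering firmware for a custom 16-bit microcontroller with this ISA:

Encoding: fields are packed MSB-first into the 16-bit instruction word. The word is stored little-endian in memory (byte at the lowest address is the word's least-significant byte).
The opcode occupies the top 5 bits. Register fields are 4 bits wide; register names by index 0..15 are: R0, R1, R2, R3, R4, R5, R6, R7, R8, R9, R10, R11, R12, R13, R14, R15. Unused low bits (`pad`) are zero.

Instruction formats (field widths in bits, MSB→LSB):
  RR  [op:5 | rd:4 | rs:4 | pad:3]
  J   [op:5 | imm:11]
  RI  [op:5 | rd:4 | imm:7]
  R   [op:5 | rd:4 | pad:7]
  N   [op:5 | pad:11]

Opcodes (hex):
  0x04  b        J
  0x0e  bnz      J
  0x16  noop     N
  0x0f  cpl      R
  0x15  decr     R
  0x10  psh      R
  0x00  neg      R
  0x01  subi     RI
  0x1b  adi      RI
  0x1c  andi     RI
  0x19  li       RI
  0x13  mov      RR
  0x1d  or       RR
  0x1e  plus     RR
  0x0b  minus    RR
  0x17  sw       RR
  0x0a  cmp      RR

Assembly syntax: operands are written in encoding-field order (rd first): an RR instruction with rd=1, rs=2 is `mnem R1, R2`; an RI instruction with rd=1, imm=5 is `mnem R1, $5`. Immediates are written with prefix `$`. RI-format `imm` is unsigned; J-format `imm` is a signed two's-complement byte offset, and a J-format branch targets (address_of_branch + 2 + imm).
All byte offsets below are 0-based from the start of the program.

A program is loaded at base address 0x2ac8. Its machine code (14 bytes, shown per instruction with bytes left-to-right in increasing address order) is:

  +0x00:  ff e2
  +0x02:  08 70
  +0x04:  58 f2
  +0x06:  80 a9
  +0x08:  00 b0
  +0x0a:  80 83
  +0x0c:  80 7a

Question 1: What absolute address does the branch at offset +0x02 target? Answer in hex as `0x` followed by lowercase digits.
0x2ad4

@+02  little-endian(08 70) = 0x7008
  top 5b → 0xe → bnz [J]
  [10:0] imm=8 = $8
  target = base 0x2ac8 + off 0x02 + 2 + imm 8 = 0x2ad4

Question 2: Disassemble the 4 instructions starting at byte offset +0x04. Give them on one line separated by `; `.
plus R4, R11; decr R3; noop; psh R7

+0x04: 58 f2 ⇒ word 0xf258 (little)
  opcode bits[15:11]=0x1e: plus/RR
  rd: (w>>7)&0xf=0x4 → R4
  rs: (w>>3)&0xf=0xb → R11
+0x06: 80 a9 ⇒ word 0xa980 (little)
  opcode bits[15:11]=0x15: decr/R
  rd: (w>>7)&0xf=0x3 → R3
+0x08: 00 b0 ⇒ word 0xb000 (little)
  opcode bits[15:11]=0x16: noop/N
+0x0a: 80 83 ⇒ word 0x8380 (little)
  opcode bits[15:11]=0x10: psh/R
  rd: (w>>7)&0xf=0x7 → R7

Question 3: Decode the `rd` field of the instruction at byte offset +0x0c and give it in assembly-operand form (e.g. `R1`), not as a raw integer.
R5

[0c] 80 7a → 0x7a80
  op=0x7a80>>11=0xf ⇒ cpl (R)
  rd@[10:7]=0x5 ⇒ R5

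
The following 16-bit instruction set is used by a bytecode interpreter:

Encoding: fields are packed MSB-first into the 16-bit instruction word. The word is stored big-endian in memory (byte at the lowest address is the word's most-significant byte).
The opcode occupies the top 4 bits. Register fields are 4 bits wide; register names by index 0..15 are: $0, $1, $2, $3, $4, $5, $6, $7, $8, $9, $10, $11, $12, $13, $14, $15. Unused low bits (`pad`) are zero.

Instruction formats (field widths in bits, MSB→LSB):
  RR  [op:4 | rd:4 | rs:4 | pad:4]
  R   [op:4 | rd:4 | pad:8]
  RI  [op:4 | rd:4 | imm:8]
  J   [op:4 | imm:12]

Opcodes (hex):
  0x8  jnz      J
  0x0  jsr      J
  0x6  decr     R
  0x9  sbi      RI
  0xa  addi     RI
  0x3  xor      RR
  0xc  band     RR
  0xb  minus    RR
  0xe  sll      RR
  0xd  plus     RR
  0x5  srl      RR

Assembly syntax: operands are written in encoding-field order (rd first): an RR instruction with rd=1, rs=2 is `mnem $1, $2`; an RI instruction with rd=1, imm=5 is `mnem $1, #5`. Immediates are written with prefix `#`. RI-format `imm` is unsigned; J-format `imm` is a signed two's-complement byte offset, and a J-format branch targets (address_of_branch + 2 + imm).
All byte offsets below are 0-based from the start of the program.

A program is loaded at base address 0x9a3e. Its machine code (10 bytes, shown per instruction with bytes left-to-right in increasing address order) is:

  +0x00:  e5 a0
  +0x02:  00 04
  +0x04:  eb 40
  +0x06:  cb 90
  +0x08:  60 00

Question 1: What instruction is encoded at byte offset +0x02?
jsr #4

@+02  big-endian(00 04) = 0x0004
  opcode bits[15:12]=0x0: jsr/J
  imm: (w>>0)&0xfff=0x4 → #4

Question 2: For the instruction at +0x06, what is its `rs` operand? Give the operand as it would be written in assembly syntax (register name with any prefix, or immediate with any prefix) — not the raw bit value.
$9

+0x06: cb 90 ⇒ word 0xcb90 (big)
  opcode bits[15:12]=0xc: band/RR
  rd: (w>>8)&0xf=0xb → $11
  rs: (w>>4)&0xf=0x9 → $9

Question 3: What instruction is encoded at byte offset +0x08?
@+08  big-endian(60 00) = 0x6000
  opcode bits[15:12]=0x6: decr/R
  rd@[11:8]=0x0 ⇒ $0

decr $0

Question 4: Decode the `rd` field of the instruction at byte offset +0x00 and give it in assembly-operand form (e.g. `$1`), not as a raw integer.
$5

off 0x00: read e5 a0 as big → 0xe5a0
  top 4b → 0xe → sll [RR]
  rd@[11:8]=0x5 ⇒ $5
  rs@[7:4]=0xa ⇒ $10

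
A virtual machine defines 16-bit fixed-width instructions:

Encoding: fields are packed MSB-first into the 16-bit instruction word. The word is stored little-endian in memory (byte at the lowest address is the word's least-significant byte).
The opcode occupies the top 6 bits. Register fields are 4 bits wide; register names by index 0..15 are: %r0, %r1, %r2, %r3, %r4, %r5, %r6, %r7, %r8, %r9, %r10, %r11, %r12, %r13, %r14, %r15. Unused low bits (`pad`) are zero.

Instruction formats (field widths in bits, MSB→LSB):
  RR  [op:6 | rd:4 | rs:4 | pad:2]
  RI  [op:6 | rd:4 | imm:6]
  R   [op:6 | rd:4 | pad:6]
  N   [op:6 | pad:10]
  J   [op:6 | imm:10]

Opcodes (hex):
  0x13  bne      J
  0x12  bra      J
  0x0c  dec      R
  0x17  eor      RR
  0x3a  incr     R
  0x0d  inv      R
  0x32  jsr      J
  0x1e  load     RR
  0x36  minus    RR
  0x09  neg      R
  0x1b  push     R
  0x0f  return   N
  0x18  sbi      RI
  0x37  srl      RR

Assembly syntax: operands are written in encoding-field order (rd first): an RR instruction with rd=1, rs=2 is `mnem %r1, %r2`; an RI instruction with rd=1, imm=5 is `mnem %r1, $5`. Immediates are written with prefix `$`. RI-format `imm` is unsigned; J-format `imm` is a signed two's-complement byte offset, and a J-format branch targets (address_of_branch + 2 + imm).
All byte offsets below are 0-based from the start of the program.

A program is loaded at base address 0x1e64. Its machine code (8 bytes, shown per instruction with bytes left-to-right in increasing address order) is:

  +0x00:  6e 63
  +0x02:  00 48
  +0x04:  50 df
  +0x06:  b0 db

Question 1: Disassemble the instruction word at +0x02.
bra $0

@+02  little-endian(00 48) = 0x4800
  opcode bits[15:10]=0x12: bra/J
  [9:0] imm=0 = $0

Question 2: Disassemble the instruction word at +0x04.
[04] 50 df → 0xdf50
  top 6b → 0x37 → srl [RR]
  [9:6] rd=13 = %r13
  [5:2] rs=4 = %r4

srl %r13, %r4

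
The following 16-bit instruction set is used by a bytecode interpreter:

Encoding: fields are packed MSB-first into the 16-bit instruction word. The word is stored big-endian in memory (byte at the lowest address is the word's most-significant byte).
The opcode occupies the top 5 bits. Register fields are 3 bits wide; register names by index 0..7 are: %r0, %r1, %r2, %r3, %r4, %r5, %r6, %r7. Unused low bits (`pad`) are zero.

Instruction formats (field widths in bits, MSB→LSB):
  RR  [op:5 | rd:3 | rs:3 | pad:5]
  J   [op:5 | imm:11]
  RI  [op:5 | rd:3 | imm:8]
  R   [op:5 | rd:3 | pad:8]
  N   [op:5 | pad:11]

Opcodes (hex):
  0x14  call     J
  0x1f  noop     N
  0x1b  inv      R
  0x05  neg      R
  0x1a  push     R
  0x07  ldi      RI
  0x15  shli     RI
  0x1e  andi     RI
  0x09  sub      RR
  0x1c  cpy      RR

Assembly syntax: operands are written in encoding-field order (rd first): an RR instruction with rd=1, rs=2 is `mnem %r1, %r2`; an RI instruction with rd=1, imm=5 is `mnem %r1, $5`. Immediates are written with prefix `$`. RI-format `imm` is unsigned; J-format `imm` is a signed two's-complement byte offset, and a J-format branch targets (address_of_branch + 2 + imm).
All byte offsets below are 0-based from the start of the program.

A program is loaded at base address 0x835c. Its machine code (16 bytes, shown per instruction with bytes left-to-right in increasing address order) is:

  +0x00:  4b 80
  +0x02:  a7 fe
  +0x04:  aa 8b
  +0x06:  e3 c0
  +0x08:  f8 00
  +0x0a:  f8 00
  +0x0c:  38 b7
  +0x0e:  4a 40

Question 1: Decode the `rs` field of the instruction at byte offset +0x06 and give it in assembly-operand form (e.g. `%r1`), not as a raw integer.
+0x06: e3 c0 ⇒ word 0xe3c0 (big)
  opcode bits[15:11]=0x1c: cpy/RR
  [10:8] rd=3 = %r3
  [7:5] rs=6 = %r6

%r6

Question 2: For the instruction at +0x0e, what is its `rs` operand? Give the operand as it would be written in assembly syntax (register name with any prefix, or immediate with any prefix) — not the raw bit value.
%r2

off 0x0e: read 4a 40 as big → 0x4a40
  top 5b → 0x9 → sub [RR]
  [10:8] rd=2 = %r2
  [7:5] rs=2 = %r2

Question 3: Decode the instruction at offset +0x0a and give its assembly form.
off 0x0a: read f8 00 as big → 0xf800
  top 5b → 0x1f → noop [N]

noop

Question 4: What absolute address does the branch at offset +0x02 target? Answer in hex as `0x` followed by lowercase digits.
0x835e

[02] a7 fe → 0xa7fe
  op=0xa7fe>>11=0x14 ⇒ call (J)
  imm: (w>>0)&0x7ff=0x7fe (s11→-2) → $-2
  target = base 0x835c + off 0x02 + 2 + imm -2 = 0x835e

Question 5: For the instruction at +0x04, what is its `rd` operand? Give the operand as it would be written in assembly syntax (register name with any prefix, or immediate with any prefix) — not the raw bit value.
%r2

+0x04: aa 8b ⇒ word 0xaa8b (big)
  op=0xaa8b>>11=0x15 ⇒ shli (RI)
  rd@[10:8]=0x2 ⇒ %r2
  imm@[7:0]=0x8b ⇒ $139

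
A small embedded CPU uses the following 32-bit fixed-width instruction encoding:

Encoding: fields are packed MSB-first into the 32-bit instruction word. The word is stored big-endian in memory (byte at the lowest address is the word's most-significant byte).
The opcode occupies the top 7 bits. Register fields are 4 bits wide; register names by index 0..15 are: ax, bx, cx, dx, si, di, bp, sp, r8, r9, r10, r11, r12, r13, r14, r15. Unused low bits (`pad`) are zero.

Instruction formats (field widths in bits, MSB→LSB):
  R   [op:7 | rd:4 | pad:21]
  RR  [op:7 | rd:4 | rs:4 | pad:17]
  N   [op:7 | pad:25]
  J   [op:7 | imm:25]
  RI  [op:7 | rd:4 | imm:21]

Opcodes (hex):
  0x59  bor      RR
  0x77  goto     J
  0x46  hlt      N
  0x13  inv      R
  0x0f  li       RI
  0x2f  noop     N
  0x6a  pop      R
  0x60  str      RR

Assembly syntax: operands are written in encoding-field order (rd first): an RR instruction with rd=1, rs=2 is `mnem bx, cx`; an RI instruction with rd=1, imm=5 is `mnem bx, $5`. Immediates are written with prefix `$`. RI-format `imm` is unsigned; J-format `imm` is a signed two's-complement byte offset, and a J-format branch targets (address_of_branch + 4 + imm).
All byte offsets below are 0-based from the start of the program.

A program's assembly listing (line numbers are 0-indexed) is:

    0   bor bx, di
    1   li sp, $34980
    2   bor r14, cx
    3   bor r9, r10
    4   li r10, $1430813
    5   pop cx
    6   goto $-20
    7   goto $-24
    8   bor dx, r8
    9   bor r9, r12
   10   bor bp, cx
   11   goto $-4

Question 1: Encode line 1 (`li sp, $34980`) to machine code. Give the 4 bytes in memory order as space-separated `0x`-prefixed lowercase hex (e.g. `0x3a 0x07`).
0x1e 0xe0 0x88 0xa4

line 1 (li): pack op=0xf:7|rd=7:4|imm=34980:21 = 0x1ee088a4; big→ 1e e0 88 a4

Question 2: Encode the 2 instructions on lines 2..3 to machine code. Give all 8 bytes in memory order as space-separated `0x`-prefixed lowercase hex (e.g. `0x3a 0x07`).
0xb3 0xc4 0x00 0x00 0xb3 0x34 0x00 0x00

2. bor fields op=0x59:7|rd=14:4|rs=2:4|pad=0:17 → word b3c40000h → b3 c4 00 00
3. bor fields op=0x59:7|rd=9:4|rs=10:4|pad=0:17 → word b3340000h → b3 34 00 00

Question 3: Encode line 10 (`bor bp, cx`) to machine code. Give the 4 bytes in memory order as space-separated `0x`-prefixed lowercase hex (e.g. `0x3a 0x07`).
0xb2 0xc4 0x00 0x00

L10: bor op=0x59:7|rd=6:4|rs=2:4|pad=0:17 ⇒ 0xb2c40000 ⇒ big b2 c4 00 00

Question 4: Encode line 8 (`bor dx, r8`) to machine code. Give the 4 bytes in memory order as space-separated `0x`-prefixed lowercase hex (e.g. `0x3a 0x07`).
8. bor fields op=0x59:7|rd=3:4|rs=8:4|pad=0:17 → word b2700000h → b2 70 00 00

0xb2 0x70 0x00 0x00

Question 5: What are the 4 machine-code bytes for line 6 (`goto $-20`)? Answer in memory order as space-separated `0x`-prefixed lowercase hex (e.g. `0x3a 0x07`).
0xef 0xff 0xff 0xec

6. goto fields op=0x77:7|imm=-20:25 → word efffffech → ef ff ff ec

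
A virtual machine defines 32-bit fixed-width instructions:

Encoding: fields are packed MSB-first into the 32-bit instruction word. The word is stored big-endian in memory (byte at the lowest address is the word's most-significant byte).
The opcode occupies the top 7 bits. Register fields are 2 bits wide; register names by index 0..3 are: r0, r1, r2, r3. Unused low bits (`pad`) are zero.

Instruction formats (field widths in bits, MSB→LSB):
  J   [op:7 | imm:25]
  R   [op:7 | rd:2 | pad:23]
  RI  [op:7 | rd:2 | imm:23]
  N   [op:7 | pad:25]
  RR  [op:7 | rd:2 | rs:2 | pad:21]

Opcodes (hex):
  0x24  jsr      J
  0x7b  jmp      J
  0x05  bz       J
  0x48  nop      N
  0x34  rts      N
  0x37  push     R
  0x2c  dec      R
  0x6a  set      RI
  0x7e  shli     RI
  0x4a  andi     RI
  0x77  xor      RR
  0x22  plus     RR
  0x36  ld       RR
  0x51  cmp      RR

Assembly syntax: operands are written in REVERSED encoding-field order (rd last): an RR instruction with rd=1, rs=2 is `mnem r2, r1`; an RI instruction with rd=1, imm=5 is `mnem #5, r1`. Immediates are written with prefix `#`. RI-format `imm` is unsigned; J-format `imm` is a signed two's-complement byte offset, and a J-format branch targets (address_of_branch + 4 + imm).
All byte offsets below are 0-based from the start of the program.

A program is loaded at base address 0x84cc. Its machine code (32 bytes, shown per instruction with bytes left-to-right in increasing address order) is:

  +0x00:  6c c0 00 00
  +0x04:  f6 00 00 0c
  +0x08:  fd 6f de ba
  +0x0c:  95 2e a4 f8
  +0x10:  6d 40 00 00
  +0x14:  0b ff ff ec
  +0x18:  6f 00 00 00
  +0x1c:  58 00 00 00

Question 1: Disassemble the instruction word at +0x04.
jmp #12

[04] f6 00 00 0c → 0xf600000c
  opcode bits[31:25]=0x7b: jmp/J
  imm@[24:0]=0xc ⇒ #12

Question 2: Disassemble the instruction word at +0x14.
bz #-20

off 0x14: read 0b ff ff ec as big → 0x0bffffec
  top 7b → 0x5 → bz [J]
  imm@[24:0]=0x1ffffec (s25→-20) ⇒ #-20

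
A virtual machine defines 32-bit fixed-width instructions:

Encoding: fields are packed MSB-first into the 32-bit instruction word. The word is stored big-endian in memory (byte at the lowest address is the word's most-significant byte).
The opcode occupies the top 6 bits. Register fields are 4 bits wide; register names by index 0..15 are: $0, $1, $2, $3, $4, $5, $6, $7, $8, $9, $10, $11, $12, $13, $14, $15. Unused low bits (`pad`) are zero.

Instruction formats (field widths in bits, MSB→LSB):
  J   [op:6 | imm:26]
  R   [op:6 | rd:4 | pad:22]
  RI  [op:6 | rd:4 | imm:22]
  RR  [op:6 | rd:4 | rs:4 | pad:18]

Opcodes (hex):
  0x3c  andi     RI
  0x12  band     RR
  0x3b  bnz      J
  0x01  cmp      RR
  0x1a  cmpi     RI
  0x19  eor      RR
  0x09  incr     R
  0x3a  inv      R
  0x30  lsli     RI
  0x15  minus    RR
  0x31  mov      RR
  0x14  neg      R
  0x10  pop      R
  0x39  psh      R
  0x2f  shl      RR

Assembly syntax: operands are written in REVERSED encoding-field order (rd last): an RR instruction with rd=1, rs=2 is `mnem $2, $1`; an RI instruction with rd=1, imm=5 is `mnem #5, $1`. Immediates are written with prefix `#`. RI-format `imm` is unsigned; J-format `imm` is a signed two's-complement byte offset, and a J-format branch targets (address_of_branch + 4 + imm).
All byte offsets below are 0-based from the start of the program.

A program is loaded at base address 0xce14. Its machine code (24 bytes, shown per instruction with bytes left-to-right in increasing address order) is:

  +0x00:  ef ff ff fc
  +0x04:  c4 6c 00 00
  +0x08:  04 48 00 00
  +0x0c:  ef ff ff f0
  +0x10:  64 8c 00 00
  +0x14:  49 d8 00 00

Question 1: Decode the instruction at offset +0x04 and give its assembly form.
+0x04: c4 6c 00 00 ⇒ word 0xc46c0000 (big)
  op=0xc46c0000>>26=0x31 ⇒ mov (RR)
  [25:22] rd=1 = $1
  [21:18] rs=11 = $11

mov $11, $1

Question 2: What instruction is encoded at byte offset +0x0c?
bnz #-16

+0x0c: ef ff ff f0 ⇒ word 0xeffffff0 (big)
  op=0xeffffff0>>26=0x3b ⇒ bnz (J)
  imm: (w>>0)&0x3ffffff=0x3fffff0 (s26→-16) → #-16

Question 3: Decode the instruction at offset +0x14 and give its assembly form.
off 0x14: read 49 d8 00 00 as big → 0x49d80000
  top 6b → 0x12 → band [RR]
  rd@[25:22]=0x7 ⇒ $7
  rs@[21:18]=0x6 ⇒ $6

band $6, $7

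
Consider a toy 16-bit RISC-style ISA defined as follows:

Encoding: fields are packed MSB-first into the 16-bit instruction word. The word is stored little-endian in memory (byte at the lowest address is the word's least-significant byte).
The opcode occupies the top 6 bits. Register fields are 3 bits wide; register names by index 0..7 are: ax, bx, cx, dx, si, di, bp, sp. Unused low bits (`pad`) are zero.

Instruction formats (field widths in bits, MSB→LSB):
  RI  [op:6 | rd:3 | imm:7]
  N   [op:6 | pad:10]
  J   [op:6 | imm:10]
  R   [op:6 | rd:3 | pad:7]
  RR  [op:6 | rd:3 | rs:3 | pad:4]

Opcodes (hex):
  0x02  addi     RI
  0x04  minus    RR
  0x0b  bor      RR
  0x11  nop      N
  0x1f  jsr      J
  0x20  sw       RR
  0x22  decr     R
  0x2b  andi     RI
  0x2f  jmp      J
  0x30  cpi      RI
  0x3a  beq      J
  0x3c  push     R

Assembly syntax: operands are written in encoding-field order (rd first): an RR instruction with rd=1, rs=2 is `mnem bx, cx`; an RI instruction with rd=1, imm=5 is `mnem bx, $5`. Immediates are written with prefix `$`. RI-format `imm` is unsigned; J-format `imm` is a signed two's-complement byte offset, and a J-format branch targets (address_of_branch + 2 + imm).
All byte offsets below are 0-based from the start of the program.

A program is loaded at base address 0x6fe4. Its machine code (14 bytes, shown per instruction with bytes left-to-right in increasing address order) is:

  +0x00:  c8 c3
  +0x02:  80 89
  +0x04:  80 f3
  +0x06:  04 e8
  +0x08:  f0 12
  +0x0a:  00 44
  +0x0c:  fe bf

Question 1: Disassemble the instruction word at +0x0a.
off 0x0a: read 00 44 as little → 0x4400
  top 6b → 0x11 → nop [N]

nop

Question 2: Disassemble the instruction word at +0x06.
+0x06: 04 e8 ⇒ word 0xe804 (little)
  top 6b → 0x3a → beq [J]
  imm: (w>>0)&0x3ff=0x4 → $4

beq $4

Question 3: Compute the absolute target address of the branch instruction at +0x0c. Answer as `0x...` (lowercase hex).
0x6ff0

+0x0c: fe bf ⇒ word 0xbffe (little)
  top 6b → 0x2f → jmp [J]
  imm@[9:0]=0x3fe (s10→-2) ⇒ $-2
  target = base 0x6fe4 + off 0x0c + 2 + imm -2 = 0x6ff0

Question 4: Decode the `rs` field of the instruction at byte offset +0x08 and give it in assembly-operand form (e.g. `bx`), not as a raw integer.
sp

[08] f0 12 → 0x12f0
  top 6b → 0x4 → minus [RR]
  rd: (w>>7)&0x7=0x5 → di
  rs: (w>>4)&0x7=0x7 → sp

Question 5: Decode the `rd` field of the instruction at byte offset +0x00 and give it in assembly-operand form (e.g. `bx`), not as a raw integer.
@+00  little-endian(c8 c3) = 0xc3c8
  top 6b → 0x30 → cpi [RI]
  rd@[9:7]=0x7 ⇒ sp
  imm@[6:0]=0x48 ⇒ $72

sp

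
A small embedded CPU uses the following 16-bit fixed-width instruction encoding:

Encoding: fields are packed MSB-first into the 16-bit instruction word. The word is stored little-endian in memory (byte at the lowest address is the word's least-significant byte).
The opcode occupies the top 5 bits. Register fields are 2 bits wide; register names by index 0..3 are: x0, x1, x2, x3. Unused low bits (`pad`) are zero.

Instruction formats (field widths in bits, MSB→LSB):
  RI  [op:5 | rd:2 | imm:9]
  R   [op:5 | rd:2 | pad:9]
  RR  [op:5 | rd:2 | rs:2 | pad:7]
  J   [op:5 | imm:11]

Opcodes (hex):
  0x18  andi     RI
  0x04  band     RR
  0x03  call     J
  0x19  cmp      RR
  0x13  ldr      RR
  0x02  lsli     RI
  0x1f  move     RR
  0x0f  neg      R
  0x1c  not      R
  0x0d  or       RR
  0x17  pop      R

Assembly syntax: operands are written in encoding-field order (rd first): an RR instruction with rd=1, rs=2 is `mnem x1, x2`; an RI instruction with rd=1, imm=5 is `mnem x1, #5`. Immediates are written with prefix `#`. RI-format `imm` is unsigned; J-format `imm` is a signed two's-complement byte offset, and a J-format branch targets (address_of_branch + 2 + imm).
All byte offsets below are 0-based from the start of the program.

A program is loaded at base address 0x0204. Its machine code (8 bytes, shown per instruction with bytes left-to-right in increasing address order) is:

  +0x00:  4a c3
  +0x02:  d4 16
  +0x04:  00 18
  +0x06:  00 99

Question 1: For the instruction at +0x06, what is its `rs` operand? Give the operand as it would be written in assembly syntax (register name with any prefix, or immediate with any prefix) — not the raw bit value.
x2

[06] 00 99 → 0x9900
  op=0x9900>>11=0x13 ⇒ ldr (RR)
  [10:9] rd=0 = x0
  [8:7] rs=2 = x2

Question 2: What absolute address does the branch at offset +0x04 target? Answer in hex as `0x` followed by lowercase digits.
@+04  little-endian(00 18) = 0x1800
  op=0x1800>>11=0x3 ⇒ call (J)
  imm: (w>>0)&0x7ff=0x0 → #0
  target = base 0x0204 + off 0x04 + 2 + imm 0 = 0x020a

0x020a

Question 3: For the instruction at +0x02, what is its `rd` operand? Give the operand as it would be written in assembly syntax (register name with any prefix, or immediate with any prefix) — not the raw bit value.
[02] d4 16 → 0x16d4
  op=0x16d4>>11=0x2 ⇒ lsli (RI)
  rd@[10:9]=0x3 ⇒ x3
  imm@[8:0]=0xd4 ⇒ #212

x3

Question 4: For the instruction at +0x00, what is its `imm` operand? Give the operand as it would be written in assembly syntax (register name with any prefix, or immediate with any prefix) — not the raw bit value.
#330

off 0x00: read 4a c3 as little → 0xc34a
  op=0xc34a>>11=0x18 ⇒ andi (RI)
  rd@[10:9]=0x1 ⇒ x1
  imm@[8:0]=0x14a ⇒ #330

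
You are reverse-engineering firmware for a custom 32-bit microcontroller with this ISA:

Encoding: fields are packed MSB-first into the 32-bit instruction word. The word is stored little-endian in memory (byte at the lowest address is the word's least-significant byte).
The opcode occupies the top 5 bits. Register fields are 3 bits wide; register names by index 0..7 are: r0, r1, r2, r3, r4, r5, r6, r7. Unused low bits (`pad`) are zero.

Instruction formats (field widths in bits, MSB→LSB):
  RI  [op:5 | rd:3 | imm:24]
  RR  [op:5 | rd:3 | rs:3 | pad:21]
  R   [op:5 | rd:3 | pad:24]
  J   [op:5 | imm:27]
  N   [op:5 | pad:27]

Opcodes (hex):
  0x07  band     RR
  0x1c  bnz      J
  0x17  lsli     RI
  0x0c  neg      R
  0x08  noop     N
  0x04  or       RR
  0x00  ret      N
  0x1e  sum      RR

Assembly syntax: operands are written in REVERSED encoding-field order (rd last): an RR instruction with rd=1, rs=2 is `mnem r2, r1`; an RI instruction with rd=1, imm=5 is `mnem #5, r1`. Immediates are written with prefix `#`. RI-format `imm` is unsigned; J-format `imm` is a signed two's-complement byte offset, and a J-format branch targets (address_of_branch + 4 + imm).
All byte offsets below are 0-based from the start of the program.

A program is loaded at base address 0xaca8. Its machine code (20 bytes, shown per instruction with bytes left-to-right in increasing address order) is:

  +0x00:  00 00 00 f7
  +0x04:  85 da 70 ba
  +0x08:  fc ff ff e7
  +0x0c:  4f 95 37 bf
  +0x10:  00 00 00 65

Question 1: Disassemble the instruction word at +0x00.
sum r0, r7

+0x00: 00 00 00 f7 ⇒ word 0xf7000000 (little)
  op=0xf7000000>>27=0x1e ⇒ sum (RR)
  rd@[26:24]=0x7 ⇒ r7
  rs@[23:21]=0x0 ⇒ r0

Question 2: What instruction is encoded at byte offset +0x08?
bnz #-4

off 0x08: read fc ff ff e7 as little → 0xe7fffffc
  top 5b → 0x1c → bnz [J]
  imm: (w>>0)&0x7ffffff=0x7fffffc (s27→-4) → #-4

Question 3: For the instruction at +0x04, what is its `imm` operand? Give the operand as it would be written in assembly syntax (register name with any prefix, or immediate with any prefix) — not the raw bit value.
#7395973

@+04  little-endian(85 da 70 ba) = 0xba70da85
  op=0xba70da85>>27=0x17 ⇒ lsli (RI)
  rd: (w>>24)&0x7=0x2 → r2
  imm: (w>>0)&0xffffff=0x70da85 → #7395973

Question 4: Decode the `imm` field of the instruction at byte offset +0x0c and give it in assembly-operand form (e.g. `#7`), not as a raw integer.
+0x0c: 4f 95 37 bf ⇒ word 0xbf37954f (little)
  top 5b → 0x17 → lsli [RI]
  rd: (w>>24)&0x7=0x7 → r7
  imm: (w>>0)&0xffffff=0x37954f → #3642703

#3642703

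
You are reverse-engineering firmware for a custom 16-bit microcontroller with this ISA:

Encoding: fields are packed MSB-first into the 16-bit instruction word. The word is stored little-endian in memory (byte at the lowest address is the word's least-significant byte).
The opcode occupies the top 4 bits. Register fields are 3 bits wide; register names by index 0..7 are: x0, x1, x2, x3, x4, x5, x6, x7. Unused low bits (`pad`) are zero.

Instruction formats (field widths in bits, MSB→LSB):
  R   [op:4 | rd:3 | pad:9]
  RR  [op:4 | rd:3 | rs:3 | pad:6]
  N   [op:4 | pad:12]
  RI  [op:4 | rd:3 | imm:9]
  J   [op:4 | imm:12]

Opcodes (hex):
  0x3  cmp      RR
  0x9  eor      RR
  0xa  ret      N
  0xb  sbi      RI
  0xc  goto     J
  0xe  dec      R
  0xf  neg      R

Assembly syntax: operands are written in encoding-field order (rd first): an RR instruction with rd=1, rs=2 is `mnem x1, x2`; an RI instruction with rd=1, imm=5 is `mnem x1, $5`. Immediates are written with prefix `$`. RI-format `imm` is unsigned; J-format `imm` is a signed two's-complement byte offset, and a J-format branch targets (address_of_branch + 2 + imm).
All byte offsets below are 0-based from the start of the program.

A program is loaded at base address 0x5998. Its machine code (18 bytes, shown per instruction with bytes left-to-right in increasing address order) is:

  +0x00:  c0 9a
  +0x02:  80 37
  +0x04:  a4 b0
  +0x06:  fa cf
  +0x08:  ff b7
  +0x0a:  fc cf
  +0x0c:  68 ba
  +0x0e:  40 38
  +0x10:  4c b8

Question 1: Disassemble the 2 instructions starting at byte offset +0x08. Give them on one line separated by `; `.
sbi x3, $511; goto $-4

@+08  little-endian(ff b7) = 0xb7ff
  top 4b → 0xb → sbi [RI]
  [11:9] rd=3 = x3
  [8:0] imm=511 = $511
@+0a  little-endian(fc cf) = 0xcffc
  top 4b → 0xc → goto [J]
  [11:0] imm=4092 (s12→-4) = $-4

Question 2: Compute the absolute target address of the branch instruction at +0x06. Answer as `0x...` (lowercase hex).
@+06  little-endian(fa cf) = 0xcffa
  opcode bits[15:12]=0xc: goto/J
  imm: (w>>0)&0xfff=0xffa (s12→-6) → $-6
  target = base 0x5998 + off 0x06 + 2 + imm -6 = 0x599a

0x599a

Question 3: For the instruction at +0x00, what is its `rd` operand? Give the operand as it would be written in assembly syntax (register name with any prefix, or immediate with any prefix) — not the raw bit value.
x5

+0x00: c0 9a ⇒ word 0x9ac0 (little)
  top 4b → 0x9 → eor [RR]
  rd@[11:9]=0x5 ⇒ x5
  rs@[8:6]=0x3 ⇒ x3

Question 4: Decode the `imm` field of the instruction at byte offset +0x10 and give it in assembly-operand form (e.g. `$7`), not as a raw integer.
@+10  little-endian(4c b8) = 0xb84c
  opcode bits[15:12]=0xb: sbi/RI
  [11:9] rd=4 = x4
  [8:0] imm=76 = $76

$76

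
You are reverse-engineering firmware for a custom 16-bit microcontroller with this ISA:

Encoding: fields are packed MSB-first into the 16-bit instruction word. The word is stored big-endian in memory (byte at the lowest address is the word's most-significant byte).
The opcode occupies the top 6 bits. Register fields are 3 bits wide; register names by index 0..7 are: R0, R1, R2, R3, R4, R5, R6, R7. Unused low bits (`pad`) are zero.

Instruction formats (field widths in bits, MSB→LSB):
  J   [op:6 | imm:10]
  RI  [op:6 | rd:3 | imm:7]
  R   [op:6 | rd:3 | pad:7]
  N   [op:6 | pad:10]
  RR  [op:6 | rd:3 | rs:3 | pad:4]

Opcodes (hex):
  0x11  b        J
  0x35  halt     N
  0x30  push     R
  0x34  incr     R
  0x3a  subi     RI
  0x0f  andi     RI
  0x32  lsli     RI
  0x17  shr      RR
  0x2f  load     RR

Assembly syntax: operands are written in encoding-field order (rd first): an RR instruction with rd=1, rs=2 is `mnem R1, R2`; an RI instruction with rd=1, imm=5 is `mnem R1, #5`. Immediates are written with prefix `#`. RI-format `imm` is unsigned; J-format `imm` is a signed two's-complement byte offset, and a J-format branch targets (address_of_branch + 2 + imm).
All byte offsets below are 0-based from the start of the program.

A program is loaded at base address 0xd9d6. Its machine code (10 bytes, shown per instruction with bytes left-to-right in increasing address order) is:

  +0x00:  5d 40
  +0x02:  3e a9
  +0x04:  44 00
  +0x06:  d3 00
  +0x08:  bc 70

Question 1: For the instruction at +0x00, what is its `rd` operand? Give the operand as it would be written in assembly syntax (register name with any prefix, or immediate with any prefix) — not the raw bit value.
+0x00: 5d 40 ⇒ word 0x5d40 (big)
  op=0x5d40>>10=0x17 ⇒ shr (RR)
  [9:7] rd=2 = R2
  [6:4] rs=4 = R4

R2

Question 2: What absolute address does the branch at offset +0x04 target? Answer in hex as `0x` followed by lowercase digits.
@+04  big-endian(44 00) = 0x4400
  top 6b → 0x11 → b [J]
  imm: (w>>0)&0x3ff=0x0 → #0
  target = base 0xd9d6 + off 0x04 + 2 + imm 0 = 0xd9dc

0xd9dc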